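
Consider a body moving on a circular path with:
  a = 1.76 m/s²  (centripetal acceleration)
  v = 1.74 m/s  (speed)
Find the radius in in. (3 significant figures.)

Solving a = v²/r for r: r = v²/a.
a = 1.76 m/s²; v = 1.74 m/s.
r = 1.720 m
1.720 m × (1 in / 0.02540 m) = 67.73 in

67.7 in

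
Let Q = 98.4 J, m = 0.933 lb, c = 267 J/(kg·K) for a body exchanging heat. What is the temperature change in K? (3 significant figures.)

Rearranging Q = m·c·ΔT for ΔT: ΔT = Q/(m·c).
Q = 98.4 J; m = 0.933 lb = 0.4232 kg; c = 267 J/(kg·K).
ΔT = 0.8708 K

0.871 K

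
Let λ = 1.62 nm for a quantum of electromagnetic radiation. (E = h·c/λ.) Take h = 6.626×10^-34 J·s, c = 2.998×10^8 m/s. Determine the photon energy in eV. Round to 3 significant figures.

Directly: E = hc/λ.
λ = 1.62 nm = 1.620×10^-9 m; h = 6.626×10^-34 J·s; c = 2.998×10^8 m/s.
E = 1.226×10^-16 J
1.226×10^-16 J × (1 eV / 1.602×10^-19 J) = 765.3 eV

765 eV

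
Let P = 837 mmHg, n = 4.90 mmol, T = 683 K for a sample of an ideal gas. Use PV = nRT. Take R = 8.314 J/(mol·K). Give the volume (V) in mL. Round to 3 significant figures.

249 mL

From the ideal-gas law: V = nRT/P.
P = 837 mmHg = 1.116×10^5 Pa; n = 4.90 mmol = 0.004900 mol; T = 683 K; R = 8.314 J/(mol·K).
V = 2.493×10^-4 m³
2.493×10^-4 m³ × (1 mL / 1.000×10^-6 m³) = 249.3 mL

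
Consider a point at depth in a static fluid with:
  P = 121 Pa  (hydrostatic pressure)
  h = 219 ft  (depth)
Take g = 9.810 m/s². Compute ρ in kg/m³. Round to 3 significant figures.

0.185 kg/m³

Solving P = ρ·g·h for ρ: ρ = P/(g·h).
P = 121 Pa; h = 219 ft = 66.75 m; g = 9.810 m/s².
ρ = 0.1848 kg/m³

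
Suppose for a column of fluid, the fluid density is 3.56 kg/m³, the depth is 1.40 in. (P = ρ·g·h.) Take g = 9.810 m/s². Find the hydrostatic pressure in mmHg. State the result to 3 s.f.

0.00931 mmHg

P is given directly by: P = ρgh.
ρ = 3.56 kg/m³; h = 1.40 in = 0.03556 m; g = 9.810 m/s².
P = 1.242 Pa
1.242 Pa × (1 mmHg / 133.3 Pa) = 0.009315 mmHg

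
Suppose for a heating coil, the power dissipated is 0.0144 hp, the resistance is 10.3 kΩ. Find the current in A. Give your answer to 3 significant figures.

Rearranging P = I²R for I: I = √(P/R).
P = 0.0144 hp = 10.74 W; R = 10.3 kΩ = 10300 Ω.
I = 0.03229 A

0.0323 A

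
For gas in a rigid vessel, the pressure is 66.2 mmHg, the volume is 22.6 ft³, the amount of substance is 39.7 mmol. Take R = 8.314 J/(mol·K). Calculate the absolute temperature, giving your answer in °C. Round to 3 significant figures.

16800 °C

Solving PV = nRT for T: T = PV/(nR).
P = 66.2 mmHg = 8826 Pa; V = 22.6 ft³ = 0.6400 m³; n = 39.7 mmol = 0.03970 mol; R = 8.314 J/(mol·K).
T = 17112 K
17112 K − 273.15 = 16839 °C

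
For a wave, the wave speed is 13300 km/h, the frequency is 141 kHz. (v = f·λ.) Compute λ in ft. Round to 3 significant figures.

0.0860 ft

Solving v = f·λ for λ: λ = v/f.
v = 13300 km/h = 3694 m/s; f = 141 kHz = 1.410×10^5 Hz.
λ = 0.02620 m
0.02620 m × (1 ft / 0.3048 m) = 0.08596 ft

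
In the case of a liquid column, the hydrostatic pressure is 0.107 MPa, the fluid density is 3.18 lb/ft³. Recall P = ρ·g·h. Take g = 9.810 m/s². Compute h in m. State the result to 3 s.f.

Rearranging: h = P/(ρ·g).
P = 0.107 MPa = 1.070×10^5 Pa; ρ = 3.18 lb/ft³ = 50.94 kg/m³; g = 9.810 m/s².
h = 214.1 m

214 m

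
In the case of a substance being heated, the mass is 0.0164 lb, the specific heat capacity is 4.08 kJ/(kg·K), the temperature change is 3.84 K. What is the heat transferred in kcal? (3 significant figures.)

Q is given directly by: Q = mcΔT.
m = 0.0164 lb = 0.007439 kg; c = 4.08 kJ/(kg·K) = 4080 J/(kg·K); ΔT = 3.84 K.
Q = 116.5 J  (the unit combination reduces to kg·m²/s² = J)
116.5 J × (1 kcal / 4184 J) = 0.02786 kcal

0.0279 kcal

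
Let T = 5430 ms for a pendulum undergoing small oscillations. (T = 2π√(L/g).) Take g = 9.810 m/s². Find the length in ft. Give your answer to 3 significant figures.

Rearranging: L = g·(T/2π)².
T = 5430 ms = 5.430 s; g = 9.810 m/s².
L = 7.327 m
7.327 m × (1 ft / 0.3048 m) = 24.04 ft

24.0 ft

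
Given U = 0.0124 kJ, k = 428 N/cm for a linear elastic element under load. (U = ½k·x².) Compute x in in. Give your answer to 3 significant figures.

0.948 in

Solving U = ½k·x² for x: x = √(2U/k).
U = 0.0124 kJ = 12.40 J; k = 428 N/cm = 42800 N/m.
x = 0.02407 m
0.02407 m × (1 in / 0.02540 m) = 0.9477 in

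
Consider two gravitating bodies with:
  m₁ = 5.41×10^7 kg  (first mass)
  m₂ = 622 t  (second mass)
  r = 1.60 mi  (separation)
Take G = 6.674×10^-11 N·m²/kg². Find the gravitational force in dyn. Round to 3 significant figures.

From Newton's law of gravitation: F = Gm₁m₂/r².
m₁ = 5.41×10^7 kg; m₂ = 622 t = 6.220×10^5 kg; r = 1.60 mi = 2575 m; G = 6.674×10^-11 N·m²/kg².
F = 3.387×10^-4 N
3.387×10^-4 N × (1 dyn / 1.000×10^-5 N) = 33.87 dyn

33.9 dyn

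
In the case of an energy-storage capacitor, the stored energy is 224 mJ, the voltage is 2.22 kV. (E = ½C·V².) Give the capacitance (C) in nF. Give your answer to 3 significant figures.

Rearranging: C = 2E/V².
E = 224 mJ = 0.2240 J; V = 2.22 kV = 2220 V.
C = 9.090×10^-8 F
9.090×10^-8 F × (1 nF / 1.000×10^-9 F) = 90.90 nF

90.9 nF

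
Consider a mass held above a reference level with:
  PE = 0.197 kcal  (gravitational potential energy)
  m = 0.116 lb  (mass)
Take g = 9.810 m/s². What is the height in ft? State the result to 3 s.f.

Rearranging PE = m·g·h for h: h = PE/(m·g).
PE = 0.197 kcal = 824.2 J; m = 0.116 lb = 0.05262 kg; g = 9.810 m/s².
h = 1597 m
1597 m × (1 ft / 0.3048 m) = 5239 ft

5240 ft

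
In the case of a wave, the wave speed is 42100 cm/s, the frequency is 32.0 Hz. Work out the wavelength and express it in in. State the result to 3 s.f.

Rearranging: λ = v/f.
v = 42100 cm/s = 421.0 m/s; f = 32.0 Hz.
λ = 13.16 m
13.16 m × (1 in / 0.02540 m) = 518.0 in

518 in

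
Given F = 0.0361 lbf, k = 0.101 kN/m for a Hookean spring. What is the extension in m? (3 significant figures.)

Rearranging F = k·x for x: x = F/k.
F = 0.0361 lbf = 0.1606 N; k = 0.101 kN/m = 101.0 N/m.
x = 0.001590 m

0.00159 m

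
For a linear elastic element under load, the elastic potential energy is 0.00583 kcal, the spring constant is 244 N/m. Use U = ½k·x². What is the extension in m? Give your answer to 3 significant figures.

Rearranging U = ½k·x² for x: x = √(2U/k).
U = 0.00583 kcal = 24.39 J; k = 244 N/m.
x = 0.4471 m

0.447 m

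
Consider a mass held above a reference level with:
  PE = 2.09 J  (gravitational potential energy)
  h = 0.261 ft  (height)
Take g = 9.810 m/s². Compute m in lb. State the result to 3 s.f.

Rearranging: m = PE/(g·h).
PE = 2.09 J; h = 0.261 ft = 0.07955 m; g = 9.810 m/s².
m = 2.678 kg
2.678 kg × (1 lb / 0.4536 kg) = 5.904 lb

5.90 lb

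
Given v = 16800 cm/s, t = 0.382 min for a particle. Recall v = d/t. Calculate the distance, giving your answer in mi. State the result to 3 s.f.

Rearranging v = d/t for d: d = v·t.
v = 16800 cm/s = 168.0 m/s; t = 0.382 min = 22.92 s.
d = 3851 m
3851 m × (1 mi / 1609 m) = 2.393 mi

2.39 mi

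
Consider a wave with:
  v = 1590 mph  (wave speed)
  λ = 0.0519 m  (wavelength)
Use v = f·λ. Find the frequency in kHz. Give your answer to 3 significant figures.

Rearranging: f = v/λ.
v = 1590 mph = 710.8 m/s; λ = 0.0519 m.
f = 13695 Hz
13695 Hz × (1 kHz / 1000 Hz) = 13.70 kHz

13.7 kHz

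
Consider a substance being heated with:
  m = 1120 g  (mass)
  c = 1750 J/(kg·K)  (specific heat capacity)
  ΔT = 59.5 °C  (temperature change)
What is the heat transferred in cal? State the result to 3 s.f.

27900 cal

Directly: Q = mcΔT.
m = 1120 g = 1.120 kg; c = 1750 J/(kg·K); ΔT = 59.5 °C = 59.50 K.
Q = 1.166×10^5 J  (the unit combination reduces to kg·m²/s² = J)
1.166×10^5 J × (1 cal / 4.184 J) = 27873 cal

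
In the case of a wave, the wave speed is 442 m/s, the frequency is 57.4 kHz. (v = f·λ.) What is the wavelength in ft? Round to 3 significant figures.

0.0253 ft

Solving v = f·λ for λ: λ = v/f.
v = 442 m/s; f = 57.4 kHz = 57400 Hz.
λ = 0.007700 m
0.007700 m × (1 ft / 0.3048 m) = 0.02526 ft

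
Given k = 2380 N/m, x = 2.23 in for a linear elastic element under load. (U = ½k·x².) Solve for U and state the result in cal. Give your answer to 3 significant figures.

Directly: U = ½kx².
k = 2380 N/m; x = 2.23 in = 0.05664 m.
U = 3.818 J  (the unit combination reduces to kg·m²/s² = J)
3.818 J × (1 cal / 4.184 J) = 0.9125 cal

0.912 cal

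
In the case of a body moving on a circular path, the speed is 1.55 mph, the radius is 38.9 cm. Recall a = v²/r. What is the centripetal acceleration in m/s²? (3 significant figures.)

1.23 m/s²

Directly: a = v²/r.
v = 1.55 mph = 0.6929 m/s; r = 38.9 cm = 0.3890 m.
a = 1.234 m/s²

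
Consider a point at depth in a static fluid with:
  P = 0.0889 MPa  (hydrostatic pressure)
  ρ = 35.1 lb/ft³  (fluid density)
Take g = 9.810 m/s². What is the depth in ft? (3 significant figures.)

52.9 ft

Rearranging: h = P/(ρ·g).
P = 0.0889 MPa = 88900 Pa; ρ = 35.1 lb/ft³ = 562.2 kg/m³; g = 9.810 m/s².
h = 16.12 m
16.12 m × (1 ft / 0.3048 m) = 52.88 ft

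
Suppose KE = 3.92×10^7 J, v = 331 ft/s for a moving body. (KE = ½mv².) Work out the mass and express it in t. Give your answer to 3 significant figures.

Rearranging KE = ½mv² for m: m = 2·KE/v².
KE = 3.92×10^7 J; v = 331 ft/s = 100.9 m/s.
m = 7702 kg
7702 kg × (1 t / 1000 kg) = 7.702 t

7.70 t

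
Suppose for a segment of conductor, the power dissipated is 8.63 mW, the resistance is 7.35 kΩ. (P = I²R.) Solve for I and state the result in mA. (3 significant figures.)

Rearranging: I = √(P/R).
P = 8.63 mW = 0.008630 W; R = 7.35 kΩ = 7350 Ω.
I = 0.001084 A
0.001084 A × (1 mA / 0.001000 A) = 1.084 mA

1.08 mA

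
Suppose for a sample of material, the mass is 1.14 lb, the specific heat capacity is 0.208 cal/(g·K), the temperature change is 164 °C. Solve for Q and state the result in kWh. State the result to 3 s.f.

Directly: Q = mcΔT.
m = 1.14 lb = 0.5171 kg; c = 0.208 cal/(g·K) = 870.3 J/(kg·K); ΔT = 164 °C = 164.0 K.
Q = 73802 J
73802 J × (1 kWh / 3.600×10^6 J) = 0.02050 kWh

0.0205 kWh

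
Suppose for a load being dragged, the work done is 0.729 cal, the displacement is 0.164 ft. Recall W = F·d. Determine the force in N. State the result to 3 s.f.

61.0 N

Rearranging W = F·d for F: F = W/d.
W = 0.729 cal = 3.050 J; d = 0.164 ft = 0.04999 m.
F = 61.02 N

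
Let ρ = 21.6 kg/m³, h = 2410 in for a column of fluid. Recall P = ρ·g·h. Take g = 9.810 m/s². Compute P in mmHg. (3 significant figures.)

97.3 mmHg

P is given directly by: P = ρgh.
ρ = 21.6 kg/m³; h = 2410 in = 61.21 m; g = 9.810 m/s².
P = 12971 Pa  (the unit combination reduces to kg/(m·s²) = Pa)
12971 Pa × (1 mmHg / 133.3 Pa) = 97.29 mmHg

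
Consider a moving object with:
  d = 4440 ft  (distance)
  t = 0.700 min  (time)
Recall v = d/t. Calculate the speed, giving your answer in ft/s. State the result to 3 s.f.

106 ft/s

v is given directly by: v = d/t.
d = 4440 ft = 1353 m; t = 0.700 min = 42.00 s.
v = 32.22 m/s
32.22 m/s × (1 ft/s / 0.3048 m/s) = 105.7 ft/s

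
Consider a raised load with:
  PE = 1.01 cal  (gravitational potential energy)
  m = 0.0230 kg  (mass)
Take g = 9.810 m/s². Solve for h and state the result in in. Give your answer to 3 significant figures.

737 in

Solving PE = m·g·h for h: h = PE/(m·g).
PE = 1.01 cal = 4.226 J; m = 0.0230 kg; g = 9.810 m/s².
h = 18.73 m
18.73 m × (1 in / 0.02540 m) = 737.4 in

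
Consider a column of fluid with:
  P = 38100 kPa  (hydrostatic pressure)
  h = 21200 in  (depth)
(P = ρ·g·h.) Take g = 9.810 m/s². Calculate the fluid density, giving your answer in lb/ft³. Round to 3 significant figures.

Solving P = ρ·g·h for ρ: ρ = P/(g·h).
P = 38100 kPa = 3.810×10^7 Pa; h = 21200 in = 538.5 m; g = 9.810 m/s².
ρ = 7213 kg/m³
7213 kg/m³ × (1 lb/ft³ / 16.02 kg/m³) = 450.3 lb/ft³

450 lb/ft³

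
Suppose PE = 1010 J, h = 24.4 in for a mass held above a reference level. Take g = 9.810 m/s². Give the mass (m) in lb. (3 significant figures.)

Rearranging PE = m·g·h for m: m = PE/(g·h).
PE = 1010 J; h = 24.4 in = 0.6198 m; g = 9.810 m/s².
m = 166.1 kg
166.1 kg × (1 lb / 0.4536 kg) = 366.2 lb

366 lb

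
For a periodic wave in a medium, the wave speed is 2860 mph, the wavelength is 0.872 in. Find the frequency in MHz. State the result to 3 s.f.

Rearranging: f = v/λ.
v = 2860 mph = 1279 m/s; λ = 0.872 in = 0.02215 m.
f = 57725 Hz
57725 Hz × (1 MHz / 1.000×10^6 Hz) = 0.05772 MHz

0.0577 MHz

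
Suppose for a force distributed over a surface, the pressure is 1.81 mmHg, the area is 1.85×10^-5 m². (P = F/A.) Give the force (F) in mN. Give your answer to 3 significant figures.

Solving P = F/A for F: F = P·A.
P = 1.81 mmHg = 241.3 Pa; A = 1.85×10^-5 m².
F = 0.004464 N
0.004464 N × (1 mN / 0.001000 N) = 4.464 mN

4.46 mN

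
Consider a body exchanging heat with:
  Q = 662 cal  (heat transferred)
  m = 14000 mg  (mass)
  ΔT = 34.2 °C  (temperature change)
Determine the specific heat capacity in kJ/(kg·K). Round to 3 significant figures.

Solving Q = m·c·ΔT for c: c = Q/(m·ΔT).
Q = 662 cal = 2770 J; m = 14000 mg = 0.01400 kg; ΔT = 34.2 °C = 34.20 K.
c = 5785 J/(kg·K)
5785 J/(kg·K) × (1 kJ/(kg·K) / 1000 J/(kg·K)) = 5.785 kJ/(kg·K)

5.78 kJ/(kg·K)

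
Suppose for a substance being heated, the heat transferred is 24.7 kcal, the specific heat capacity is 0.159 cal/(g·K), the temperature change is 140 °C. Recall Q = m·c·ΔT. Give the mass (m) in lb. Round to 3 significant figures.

Rearranging Q = m·c·ΔT for m: m = Q/(c·ΔT).
Q = 24.7 kcal = 1.033×10^5 J; c = 0.159 cal/(g·K) = 665.3 J/(kg·K); ΔT = 140 °C = 140.0 K.
m = 1.110 kg
1.110 kg × (1 lb / 0.4536 kg) = 2.446 lb

2.45 lb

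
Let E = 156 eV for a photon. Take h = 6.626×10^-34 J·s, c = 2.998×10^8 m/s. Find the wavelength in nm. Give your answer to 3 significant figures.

Rearranging: λ = hc/E.
E = 156 eV = 2.499×10^-17 J; h = 6.626×10^-34 J·s; c = 2.998×10^8 m/s.
λ = 7.948×10^-9 m
7.948×10^-9 m × (1 nm / 1.000×10^-9 m) = 7.948 nm

7.95 nm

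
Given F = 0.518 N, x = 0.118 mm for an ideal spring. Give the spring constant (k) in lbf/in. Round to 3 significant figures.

25.1 lbf/in

From Hooke's law: k = F/x.
F = 0.518 N; x = 0.118 mm = 1.180×10^-4 m.
k = 4390 N/m
4390 N/m × (1 lbf/in / 175.1 N/m) = 25.07 lbf/in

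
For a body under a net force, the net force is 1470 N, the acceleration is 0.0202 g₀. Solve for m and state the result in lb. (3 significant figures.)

16400 lb

From Newton's second law: m = F/a.
F = 1470 N; a = 0.0202 g₀ = 0.1981 m/s².
m = 7421 kg
7421 kg × (1 lb / 0.4536 kg) = 16360 lb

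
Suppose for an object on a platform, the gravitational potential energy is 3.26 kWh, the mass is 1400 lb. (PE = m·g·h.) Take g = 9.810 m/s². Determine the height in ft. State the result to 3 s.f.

Solving PE = m·g·h for h: h = PE/(m·g).
PE = 3.26 kWh = 1.174×10^7 J; m = 1400 lb = 635.0 kg; g = 9.810 m/s².
h = 1884 m
1884 m × (1 ft / 0.3048 m) = 6181 ft

6180 ft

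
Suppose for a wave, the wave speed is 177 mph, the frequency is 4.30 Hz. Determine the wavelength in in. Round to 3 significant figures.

724 in

Solving v = f·λ for λ: λ = v/f.
v = 177 mph = 79.13 m/s; f = 4.30 Hz.
λ = 18.40 m
18.40 m × (1 in / 0.02540 m) = 724.5 in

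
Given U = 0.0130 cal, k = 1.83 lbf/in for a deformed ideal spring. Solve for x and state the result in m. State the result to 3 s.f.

Rearranging: x = √(2U/k).
U = 0.0130 cal = 0.05439 J; k = 1.83 lbf/in = 320.5 N/m.
x = 0.01842 m

0.0184 m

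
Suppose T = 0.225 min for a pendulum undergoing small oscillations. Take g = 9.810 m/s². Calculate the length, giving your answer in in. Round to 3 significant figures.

1780 in

Solving T = 2π√(L/g) for L: L = g·(T/2π)².
T = 0.225 min = 13.50 s; g = 9.810 m/s².
L = 45.29 m
45.29 m × (1 in / 0.02540 m) = 1783 in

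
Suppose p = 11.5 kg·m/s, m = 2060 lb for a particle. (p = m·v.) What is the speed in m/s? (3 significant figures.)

0.0123 m/s

Rearranging p = m·v for v: v = p/m.
p = 11.5 kg·m/s; m = 2060 lb = 934.4 kg.
v = 0.01231 m/s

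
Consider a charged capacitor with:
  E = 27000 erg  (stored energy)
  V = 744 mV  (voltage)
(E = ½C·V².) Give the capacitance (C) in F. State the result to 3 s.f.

Solving E = ½C·V² for C: C = 2E/V².
E = 27000 erg = 0.002700 J; V = 744 mV = 0.7440 V.
C = 0.009755 F

0.00976 F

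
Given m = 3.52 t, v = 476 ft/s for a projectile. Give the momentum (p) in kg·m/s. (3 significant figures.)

Directly: p = mv.
m = 3.52 t = 3520 kg; v = 476 ft/s = 145.1 m/s.
p = 5.107×10^5 kg·m/s

5.11×10^5 kg·m/s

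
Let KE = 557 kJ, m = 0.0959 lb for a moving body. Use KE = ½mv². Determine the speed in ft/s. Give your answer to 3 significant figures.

16600 ft/s

Rearranging KE = ½mv² for v: v = √(2·KE/m).
KE = 557 kJ = 5.570×10^5 J; m = 0.0959 lb = 0.04350 kg.
v = 5061 m/s
5061 m/s × (1 ft/s / 0.3048 m/s) = 16603 ft/s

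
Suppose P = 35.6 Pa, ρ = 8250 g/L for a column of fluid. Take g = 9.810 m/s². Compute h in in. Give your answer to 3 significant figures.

Solving P = ρ·g·h for h: h = P/(ρ·g).
P = 35.6 Pa; ρ = 8250 g/L = 8250 kg/m³; g = 9.810 m/s².
h = 4.399×10^-4 m
4.399×10^-4 m × (1 in / 0.02540 m) = 0.01732 in

0.0173 in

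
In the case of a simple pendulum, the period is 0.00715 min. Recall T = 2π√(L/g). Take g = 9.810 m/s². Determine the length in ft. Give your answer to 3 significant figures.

0.150 ft

Solving T = 2π√(L/g) for L: L = g·(T/2π)².
T = 0.00715 min = 0.4290 s; g = 9.810 m/s².
L = 0.04573 m
0.04573 m × (1 ft / 0.3048 m) = 0.1500 ft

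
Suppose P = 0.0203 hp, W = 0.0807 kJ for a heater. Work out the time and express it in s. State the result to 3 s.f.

Rearranging: t = W/P.
P = 0.0203 hp = 15.14 W; W = 0.0807 kJ = 80.70 J.
t = 5.331 s

5.33 s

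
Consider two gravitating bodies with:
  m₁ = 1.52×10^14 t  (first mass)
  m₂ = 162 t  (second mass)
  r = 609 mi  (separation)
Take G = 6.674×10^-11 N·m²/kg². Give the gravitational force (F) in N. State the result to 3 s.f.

Directly: F = Gm₁m₂/r².
m₁ = 1.52×10^14 t = 1.520×10^17 kg; m₂ = 162 t = 1.620×10^5 kg; r = 609 mi = 9.801×10^5 m; G = 6.674×10^-11 N·m²/kg².
F = 1.711 N

1.71 N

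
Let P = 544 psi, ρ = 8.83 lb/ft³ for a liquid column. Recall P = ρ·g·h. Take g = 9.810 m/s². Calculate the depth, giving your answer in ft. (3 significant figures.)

8870 ft

Rearranging P = ρ·g·h for h: h = P/(ρ·g).
P = 544 psi = 3.751×10^6 Pa; ρ = 8.83 lb/ft³ = 141.4 kg/m³; g = 9.810 m/s².
h = 2703 m
2703 m × (1 ft / 0.3048 m) = 8869 ft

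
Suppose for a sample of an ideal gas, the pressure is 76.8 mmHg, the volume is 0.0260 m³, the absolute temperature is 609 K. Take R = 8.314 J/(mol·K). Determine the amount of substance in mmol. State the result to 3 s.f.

Rearranging PV = nRT for n: n = PV/(RT).
P = 76.8 mmHg = 10239 Pa; V = 0.0260 m³; T = 609 K; R = 8.314 J/(mol·K).
n = 0.05258 mol
0.05258 mol × (1 mmol / 0.001000 mol) = 52.58 mmol

52.6 mmol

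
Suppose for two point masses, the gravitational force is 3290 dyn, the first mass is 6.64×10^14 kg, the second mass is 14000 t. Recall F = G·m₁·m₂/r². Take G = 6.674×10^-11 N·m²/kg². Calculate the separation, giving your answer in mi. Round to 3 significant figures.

2700 mi

Rearranging: r = √(G·m₁m₂/F).
F = 3290 dyn = 0.03290 N; m₁ = 6.64×10^14 kg; m₂ = 14000 t = 1.400×10^7 kg; G = 6.674×10^-11 N·m²/kg².
r = 4.343×10^6 m
4.343×10^6 m × (1 mi / 1609 m) = 2698 mi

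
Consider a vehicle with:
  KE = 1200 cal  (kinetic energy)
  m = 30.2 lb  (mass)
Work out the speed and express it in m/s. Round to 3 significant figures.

Rearranging: v = √(2·KE/m).
KE = 1200 cal = 5021 J; m = 30.2 lb = 13.70 kg.
v = 27.07 m/s

27.1 m/s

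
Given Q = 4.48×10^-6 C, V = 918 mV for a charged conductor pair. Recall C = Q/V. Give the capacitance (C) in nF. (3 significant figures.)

4880 nF

C is given directly by: C = Q/V.
Q = 4.48×10^-6 C; V = 918 mV = 0.9180 V.
C = 4.880×10^-6 F
4.880×10^-6 F × (1 nF / 1.000×10^-9 F) = 4880 nF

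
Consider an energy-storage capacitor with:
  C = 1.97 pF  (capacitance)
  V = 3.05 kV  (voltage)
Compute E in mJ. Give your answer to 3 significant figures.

E is given directly by: E = ½CV².
C = 1.97 pF = 1.970×10^-12 F; V = 3.05 kV = 3050 V.
E = 9.163×10^-6 J
9.163×10^-6 J × (1 mJ / 0.001000 J) = 0.009163 mJ

0.00916 mJ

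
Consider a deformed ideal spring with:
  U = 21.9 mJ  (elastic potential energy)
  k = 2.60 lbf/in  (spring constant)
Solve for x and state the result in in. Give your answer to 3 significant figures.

0.386 in

Rearranging U = ½k·x² for x: x = √(2U/k).
U = 21.9 mJ = 0.02190 J; k = 2.60 lbf/in = 455.3 N/m.
x = 0.009808 m
0.009808 m × (1 in / 0.02540 m) = 0.3861 in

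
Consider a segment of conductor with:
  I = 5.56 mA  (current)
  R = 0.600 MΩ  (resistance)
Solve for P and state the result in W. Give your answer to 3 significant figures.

Directly: P = I²R.
I = 5.56 mA = 0.005560 A; R = 0.600 MΩ = 6.000×10^5 Ω.
P = 18.55 W  (the unit combination reduces to kg·m²/s³ = W)

18.5 W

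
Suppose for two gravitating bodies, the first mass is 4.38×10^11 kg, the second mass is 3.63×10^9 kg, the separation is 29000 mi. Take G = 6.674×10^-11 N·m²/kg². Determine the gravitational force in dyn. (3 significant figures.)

F is given directly by: F = Gm₁m₂/r².
m₁ = 4.38×10^11 kg; m₂ = 3.63×10^9 kg; r = 29000 mi = 4.667×10^7 m; G = 6.674×10^-11 N·m²/kg².
F = 4.872×10^-5 N
4.872×10^-5 N × (1 dyn / 1.000×10^-5 N) = 4.872 dyn

4.87 dyn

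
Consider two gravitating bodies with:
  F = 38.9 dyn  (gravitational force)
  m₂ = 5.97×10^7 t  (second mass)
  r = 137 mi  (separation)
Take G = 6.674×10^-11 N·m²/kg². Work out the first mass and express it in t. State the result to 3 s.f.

Solving F = G·m₁·m₂/r² for m₁: m₁ = F·r²/(G·m₂).
F = 38.9 dyn = 3.890×10^-4 N; m₂ = 5.97×10^7 t = 5.970×10^10 kg; r = 137 mi = 2.205×10^5 m; G = 6.674×10^-11 N·m²/kg².
m₁ = 4.746×10^6 kg
4.746×10^6 kg × (1 t / 1000 kg) = 4746 t

4750 t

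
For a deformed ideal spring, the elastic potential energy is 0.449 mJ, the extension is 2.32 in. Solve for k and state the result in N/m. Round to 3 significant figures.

Rearranging U = ½k·x² for k: k = 2U/x².
U = 0.449 mJ = 4.490×10^-4 J; x = 2.32 in = 0.05893 m.
k = 0.2586 N/m

0.259 N/m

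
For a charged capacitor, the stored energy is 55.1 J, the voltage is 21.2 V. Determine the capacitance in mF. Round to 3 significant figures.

Solving E = ½C·V² for C: C = 2E/V².
E = 55.1 J; V = 21.2 V.
C = 0.2452 F
0.2452 F × (1 mF / 0.001000 F) = 245.2 mF

245 mF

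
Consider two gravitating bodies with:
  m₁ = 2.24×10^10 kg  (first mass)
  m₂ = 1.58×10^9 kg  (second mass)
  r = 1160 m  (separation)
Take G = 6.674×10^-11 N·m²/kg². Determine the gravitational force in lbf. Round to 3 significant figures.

395 lbf

From Newton's law of gravitation: F = Gm₁m₂/r².
m₁ = 2.24×10^10 kg; m₂ = 1.58×10^9 kg; r = 1160 m; G = 6.674×10^-11 N·m²/kg².
F = 1755 N
1755 N × (1 lbf / 4.448 N) = 394.6 lbf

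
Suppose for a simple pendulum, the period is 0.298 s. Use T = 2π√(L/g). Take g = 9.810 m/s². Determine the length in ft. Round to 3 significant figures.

0.0724 ft

Rearranging T = 2π√(L/g) for L: L = g·(T/2π)².
T = 0.298 s; g = 9.810 m/s².
L = 0.02207 m
0.02207 m × (1 ft / 0.3048 m) = 0.07240 ft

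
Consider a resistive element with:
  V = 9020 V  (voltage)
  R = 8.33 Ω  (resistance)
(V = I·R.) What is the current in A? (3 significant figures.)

1080 A

From Ohm's law: I = V/R.
V = 9020 V; R = 8.33 Ω.
I = 1083 A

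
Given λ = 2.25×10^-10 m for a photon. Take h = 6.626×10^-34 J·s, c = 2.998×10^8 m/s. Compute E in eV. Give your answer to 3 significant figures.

5510 eV

E is given directly by: E = hc/λ.
λ = 2.25×10^-10 m; h = 6.626×10^-34 J·s; c = 2.998×10^8 m/s.
E = 8.829×10^-16 J
8.829×10^-16 J × (1 eV / 1.602×10^-19 J) = 5510 eV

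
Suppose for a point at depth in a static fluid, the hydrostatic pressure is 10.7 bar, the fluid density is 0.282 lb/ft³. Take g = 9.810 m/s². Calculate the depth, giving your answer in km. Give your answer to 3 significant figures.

Rearranging: h = P/(ρ·g).
P = 10.7 bar = 1.070×10^6 Pa; ρ = 0.282 lb/ft³ = 4.517 kg/m³; g = 9.810 m/s².
h = 24146 m
24146 m × (1 km / 1000 m) = 24.15 km

24.1 km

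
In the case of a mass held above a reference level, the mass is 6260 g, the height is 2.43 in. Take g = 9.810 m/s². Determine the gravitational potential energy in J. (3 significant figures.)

PE is given directly by: PE = mgh.
m = 6260 g = 6.260 kg; h = 2.43 in = 0.06172 m; g = 9.810 m/s².
PE = 3.790 J

3.79 J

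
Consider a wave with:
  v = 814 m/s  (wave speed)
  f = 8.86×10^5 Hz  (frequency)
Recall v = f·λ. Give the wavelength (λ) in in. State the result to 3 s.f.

0.0362 in

Solving v = f·λ for λ: λ = v/f.
v = 814 m/s; f = 8.86×10^5 Hz.
λ = 9.187×10^-4 m
9.187×10^-4 m × (1 in / 0.02540 m) = 0.03617 in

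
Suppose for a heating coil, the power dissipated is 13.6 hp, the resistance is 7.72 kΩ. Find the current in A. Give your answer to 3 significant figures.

Rearranging: I = √(P/R).
P = 13.6 hp = 10142 W; R = 7.72 kΩ = 7720 Ω.
I = 1.146 A

1.15 A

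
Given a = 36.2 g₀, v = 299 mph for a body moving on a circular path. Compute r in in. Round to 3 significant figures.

Rearranging a = v²/r for r: r = v²/a.
a = 36.2 g₀ = 355.0 m/s²; v = 299 mph = 133.7 m/s.
r = 50.33 m
50.33 m × (1 in / 0.02540 m) = 1981 in

1980 in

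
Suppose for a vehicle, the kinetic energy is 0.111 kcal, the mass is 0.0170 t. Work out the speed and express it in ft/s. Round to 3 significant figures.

Solving KE = ½mv² for v: v = √(2·KE/m).
KE = 0.111 kcal = 464.4 J; m = 0.0170 t = 17.00 kg.
v = 7.392 m/s
7.392 m/s × (1 ft/s / 0.3048 m/s) = 24.25 ft/s

24.3 ft/s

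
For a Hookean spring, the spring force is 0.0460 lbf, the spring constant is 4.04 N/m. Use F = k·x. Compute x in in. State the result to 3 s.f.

1.99 in

From Hooke's law: x = F/k.
F = 0.0460 lbf = 0.2046 N; k = 4.04 N/m.
x = 0.05065 m
0.05065 m × (1 in / 0.02540 m) = 1.994 in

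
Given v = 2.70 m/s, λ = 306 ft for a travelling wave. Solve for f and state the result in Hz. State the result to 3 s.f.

Solving v = f·λ for f: f = v/λ.
v = 2.70 m/s; λ = 306 ft = 93.27 m.
f = 0.02895 Hz

0.0289 Hz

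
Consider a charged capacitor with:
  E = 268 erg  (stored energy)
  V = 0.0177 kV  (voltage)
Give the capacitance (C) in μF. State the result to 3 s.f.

Rearranging: C = 2E/V².
E = 268 erg = 2.680×10^-5 J; V = 0.0177 kV = 17.70 V.
C = 1.711×10^-7 F
1.711×10^-7 F × (1 μF / 1.000×10^-6 F) = 0.1711 μF

0.171 μF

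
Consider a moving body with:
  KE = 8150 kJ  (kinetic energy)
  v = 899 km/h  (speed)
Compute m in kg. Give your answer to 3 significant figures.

261 kg

Rearranging KE = ½mv² for m: m = 2·KE/v².
KE = 8150 kJ = 8.150×10^6 J; v = 899 km/h = 249.7 m/s.
m = 261.4 kg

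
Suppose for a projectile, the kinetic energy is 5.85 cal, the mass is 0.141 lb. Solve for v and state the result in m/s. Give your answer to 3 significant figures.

Rearranging KE = ½mv² for v: v = √(2·KE/m).
KE = 5.85 cal = 24.48 J; m = 0.141 lb = 0.06396 kg.
v = 27.67 m/s

27.7 m/s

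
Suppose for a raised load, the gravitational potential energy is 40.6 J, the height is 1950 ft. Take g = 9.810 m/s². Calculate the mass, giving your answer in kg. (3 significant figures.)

Rearranging PE = m·g·h for m: m = PE/(g·h).
PE = 40.6 J; h = 1950 ft = 594.4 m; g = 9.810 m/s².
m = 0.006963 kg

0.00696 kg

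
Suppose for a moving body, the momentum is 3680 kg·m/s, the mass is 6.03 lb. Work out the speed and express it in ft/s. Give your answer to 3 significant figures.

4410 ft/s

Solving p = m·v for v: v = p/m.
p = 3680 kg·m/s; m = 6.03 lb = 2.735 kg.
v = 1345 m/s
1345 m/s × (1 ft/s / 0.3048 m/s) = 4414 ft/s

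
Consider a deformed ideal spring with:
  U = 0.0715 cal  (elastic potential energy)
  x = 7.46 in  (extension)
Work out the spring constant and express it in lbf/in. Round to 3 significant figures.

0.0952 lbf/in

Rearranging U = ½k·x² for k: k = 2U/x².
U = 0.0715 cal = 0.2992 J; x = 7.46 in = 0.1895 m.
k = 16.66 N/m
16.66 N/m × (1 lbf/in / 175.1 N/m) = 0.09515 lbf/in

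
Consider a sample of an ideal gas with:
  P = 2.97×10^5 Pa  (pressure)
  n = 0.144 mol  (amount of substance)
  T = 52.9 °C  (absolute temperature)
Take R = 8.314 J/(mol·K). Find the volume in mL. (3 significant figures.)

From the ideal-gas law: V = nRT/P.
P = 2.97×10^5 Pa; n = 0.144 mol; T = 52.9 °C = 326.0 K; R = 8.314 J/(mol·K).
V = 0.001314 m³
0.001314 m³ × (1 mL / 1.000×10^-6 m³) = 1314 mL

1310 mL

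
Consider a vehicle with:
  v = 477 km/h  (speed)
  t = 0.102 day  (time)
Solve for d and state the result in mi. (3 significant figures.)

Rearranging: d = v·t.
v = 477 km/h = 132.5 m/s; t = 0.102 day = 8813 s.
d = 1.168×10^6 m
1.168×10^6 m × (1 mi / 1609 m) = 725.6 mi

726 mi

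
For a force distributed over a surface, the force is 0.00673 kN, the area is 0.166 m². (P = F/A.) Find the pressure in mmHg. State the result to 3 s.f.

Directly: P = F/A.
F = 0.00673 kN = 6.730 N; A = 0.166 m².
P = 40.54 Pa  (the unit combination reduces to kg/(m·s²) = Pa)
40.54 Pa × (1 mmHg / 133.3 Pa) = 0.3041 mmHg

0.304 mmHg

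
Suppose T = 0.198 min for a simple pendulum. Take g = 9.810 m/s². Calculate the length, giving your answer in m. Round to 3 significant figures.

Rearranging T = 2π√(L/g) for L: L = g·(T/2π)².
T = 0.198 min = 11.88 s; g = 9.810 m/s².
L = 35.07 m

35.1 m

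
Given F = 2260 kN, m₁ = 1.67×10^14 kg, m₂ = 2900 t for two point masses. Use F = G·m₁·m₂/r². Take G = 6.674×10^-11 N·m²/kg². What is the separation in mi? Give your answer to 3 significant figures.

0.0743 mi

Rearranging: r = √(G·m₁m₂/F).
F = 2260 kN = 2.260×10^6 N; m₁ = 1.67×10^14 kg; m₂ = 2900 t = 2.900×10^6 kg; G = 6.674×10^-11 N·m²/kg².
r = 119.6 m
119.6 m × (1 mi / 1609 m) = 0.07431 mi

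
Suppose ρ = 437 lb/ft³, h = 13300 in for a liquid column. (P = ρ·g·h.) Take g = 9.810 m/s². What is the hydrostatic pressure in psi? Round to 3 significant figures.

P is given directly by: P = ρgh.
ρ = 437 lb/ft³ = 7000 kg/m³; h = 13300 in = 337.8 m; g = 9.810 m/s².
P = 2.320×10^7 Pa  (the unit combination reduces to kg/(m·s²) = Pa)
2.320×10^7 Pa × (1 psi / 6895 Pa) = 3365 psi

3360 psi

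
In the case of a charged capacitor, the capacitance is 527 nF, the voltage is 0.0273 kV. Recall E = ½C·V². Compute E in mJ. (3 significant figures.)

Directly: E = ½CV².
C = 527 nF = 5.270×10^-7 F; V = 0.0273 kV = 27.30 V.
E = 1.964×10^-4 J
1.964×10^-4 J × (1 mJ / 0.001000 J) = 0.1964 mJ

0.196 mJ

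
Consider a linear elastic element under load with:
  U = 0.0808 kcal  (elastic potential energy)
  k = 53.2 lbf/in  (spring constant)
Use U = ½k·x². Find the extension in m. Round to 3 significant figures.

0.269 m

Rearranging U = ½k·x² for x: x = √(2U/k).
U = 0.0808 kcal = 338.1 J; k = 53.2 lbf/in = 9317 N/m.
x = 0.2694 m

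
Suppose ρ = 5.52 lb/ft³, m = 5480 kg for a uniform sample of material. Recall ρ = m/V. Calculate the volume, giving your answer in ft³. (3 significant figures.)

2190 ft³

Rearranging: V = m/ρ.
ρ = 5.52 lb/ft³ = 88.42 kg/m³; m = 5480 kg.
V = 61.98 m³
61.98 m³ × (1 ft³ / 0.02832 m³) = 2189 ft³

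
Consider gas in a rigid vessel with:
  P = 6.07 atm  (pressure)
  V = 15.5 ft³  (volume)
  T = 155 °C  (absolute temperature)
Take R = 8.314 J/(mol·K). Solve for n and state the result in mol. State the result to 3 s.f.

Rearranging: n = PV/(RT).
P = 6.07 atm = 6.150×10^5 Pa; V = 15.5 ft³ = 0.4389 m³; T = 155 °C = 428.1 K; R = 8.314 J/(mol·K).
n = 75.84 mol

75.8 mol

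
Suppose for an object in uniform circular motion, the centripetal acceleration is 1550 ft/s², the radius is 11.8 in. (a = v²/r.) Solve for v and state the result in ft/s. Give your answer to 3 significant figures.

Solving a = v²/r for v: v = √(a·r).
a = 1550 ft/s² = 472.4 m/s²; r = 11.8 in = 0.2997 m.
v = 11.90 m/s
11.90 m/s × (1 ft/s / 0.3048 m/s) = 39.04 ft/s

39.0 ft/s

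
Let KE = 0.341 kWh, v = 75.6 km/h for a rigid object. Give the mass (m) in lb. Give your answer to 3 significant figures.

Solving KE = ½mv² for m: m = 2·KE/v².
KE = 0.341 kWh = 1.228×10^6 J; v = 75.6 km/h = 21.00 m/s.
m = 5567 kg
5567 kg × (1 lb / 0.4536 kg) = 12274 lb

12300 lb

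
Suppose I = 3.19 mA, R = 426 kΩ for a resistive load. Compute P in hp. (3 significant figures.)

P is given directly by: P = I²R.
I = 3.19 mA = 0.003190 A; R = 426 kΩ = 4.260×10^5 Ω.
P = 4.335 W  (the unit combination reduces to kg·m²/s³ = W)
4.335 W × (1 hp / 745.7 W) = 0.005813 hp

0.00581 hp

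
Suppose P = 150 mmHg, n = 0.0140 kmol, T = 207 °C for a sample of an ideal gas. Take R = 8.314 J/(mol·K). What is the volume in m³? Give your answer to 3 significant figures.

2.79 m³

From the ideal-gas law: V = nRT/P.
P = 150 mmHg = 19998 Pa; n = 0.0140 kmol = 14.00 mol; T = 207 °C = 480.1 K; R = 8.314 J/(mol·K).
V = 2.795 m³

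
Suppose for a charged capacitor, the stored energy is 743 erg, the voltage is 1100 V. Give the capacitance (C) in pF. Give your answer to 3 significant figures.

123 pF

Rearranging E = ½C·V² for C: C = 2E/V².
E = 743 erg = 7.430×10^-5 J; V = 1100 V.
C = 1.228×10^-10 F
1.228×10^-10 F × (1 pF / 1.000×10^-12 F) = 122.8 pF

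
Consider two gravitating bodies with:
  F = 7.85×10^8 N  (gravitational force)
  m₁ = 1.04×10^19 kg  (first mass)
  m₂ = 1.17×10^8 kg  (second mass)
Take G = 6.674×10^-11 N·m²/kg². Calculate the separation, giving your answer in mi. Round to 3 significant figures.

Rearranging F = G·m₁·m₂/r² for r: r = √(G·m₁m₂/F).
F = 7.85×10^8 N; m₁ = 1.04×10^19 kg; m₂ = 1.17×10^8 kg; G = 6.674×10^-11 N·m²/kg².
r = 10171 m
10171 m × (1 mi / 1609 m) = 6.320 mi

6.32 mi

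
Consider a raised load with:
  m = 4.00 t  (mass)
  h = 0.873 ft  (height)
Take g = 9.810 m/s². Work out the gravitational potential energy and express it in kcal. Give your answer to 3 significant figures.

2.50 kcal

Directly: PE = mgh.
m = 4.00 t = 4000 kg; h = 0.873 ft = 0.2661 m; g = 9.810 m/s².
PE = 10441 J
10441 J × (1 kcal / 4184 J) = 2.496 kcal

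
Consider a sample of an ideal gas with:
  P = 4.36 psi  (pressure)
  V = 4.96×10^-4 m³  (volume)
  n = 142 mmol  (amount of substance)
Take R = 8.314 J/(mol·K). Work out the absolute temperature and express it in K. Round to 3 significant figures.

12.6 K

From the ideal-gas law: T = PV/(nR).
P = 4.36 psi = 30061 Pa; V = 4.96×10^-4 m³; n = 142 mmol = 0.1420 mol; R = 8.314 J/(mol·K).
T = 12.63 K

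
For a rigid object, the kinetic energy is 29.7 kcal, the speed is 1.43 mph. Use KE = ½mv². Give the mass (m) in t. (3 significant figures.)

608 t

Solving KE = ½mv² for m: m = 2·KE/v².
KE = 29.7 kcal = 1.243×10^5 J; v = 1.43 mph = 0.6393 m/s.
m = 6.082×10^5 kg
6.082×10^5 kg × (1 t / 1000 kg) = 608.2 t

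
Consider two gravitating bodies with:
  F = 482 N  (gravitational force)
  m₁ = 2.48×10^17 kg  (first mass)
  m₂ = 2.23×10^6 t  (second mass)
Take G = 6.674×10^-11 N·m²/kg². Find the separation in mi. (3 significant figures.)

5440 mi

Solving F = G·m₁·m₂/r² for r: r = √(G·m₁m₂/F).
F = 482 N; m₁ = 2.48×10^17 kg; m₂ = 2.23×10^6 t = 2.230×10^9 kg; G = 6.674×10^-11 N·m²/kg².
r = 8.751×10^6 m
8.751×10^6 m × (1 mi / 1609 m) = 5437 mi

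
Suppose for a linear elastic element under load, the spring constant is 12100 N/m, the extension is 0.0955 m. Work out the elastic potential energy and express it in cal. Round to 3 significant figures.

13.2 cal

U is given directly by: U = ½kx².
k = 12100 N/m; x = 0.0955 m.
U = 55.18 J
55.18 J × (1 cal / 4.184 J) = 13.19 cal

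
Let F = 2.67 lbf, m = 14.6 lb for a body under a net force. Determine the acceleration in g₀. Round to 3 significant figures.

0.183 g₀

Rearranging: a = F/m.
F = 2.67 lbf = 11.88 N; m = 14.6 lb = 6.622 kg.
a = 1.793 m/s²
1.793 m/s² × (1 g₀ / 9.807 m/s²) = 0.1829 g₀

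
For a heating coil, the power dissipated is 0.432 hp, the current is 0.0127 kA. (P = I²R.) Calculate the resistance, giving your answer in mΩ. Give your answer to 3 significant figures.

2000 mΩ

Solving P = I²R for R: R = P/I².
P = 0.432 hp = 322.1 W; I = 0.0127 kA = 12.70 A.
R = 1.997 Ω
1.997 Ω × (1 mΩ / 0.001000 Ω) = 1997 mΩ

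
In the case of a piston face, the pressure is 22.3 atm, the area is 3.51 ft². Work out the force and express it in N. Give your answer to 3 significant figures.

7.37×10^5 N

Solving P = F/A for F: F = P·A.
P = 22.3 atm = 2.260×10^6 Pa; A = 3.51 ft² = 0.3261 m².
F = 7.368×10^5 N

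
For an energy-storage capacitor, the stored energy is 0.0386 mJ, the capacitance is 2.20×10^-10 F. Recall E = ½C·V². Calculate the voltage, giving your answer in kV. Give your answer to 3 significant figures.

Rearranging: V = √(2E/C).
E = 0.0386 mJ = 3.860×10^-5 J; C = 2.20×10^-10 F.
V = 592.4 V
592.4 V × (1 kV / 1000 V) = 0.5924 kV

0.592 kV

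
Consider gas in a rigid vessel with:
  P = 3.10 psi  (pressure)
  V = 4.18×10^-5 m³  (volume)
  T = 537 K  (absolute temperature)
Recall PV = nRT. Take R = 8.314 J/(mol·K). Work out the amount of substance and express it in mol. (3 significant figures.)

From the ideal-gas law: n = PV/(RT).
P = 3.10 psi = 21374 Pa; V = 4.18×10^-5 m³; T = 537 K; R = 8.314 J/(mol·K).
n = 2.001×10^-4 mol

2.00×10^-4 mol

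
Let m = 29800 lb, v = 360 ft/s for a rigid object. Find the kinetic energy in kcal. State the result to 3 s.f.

KE is given directly by: KE = ½mv².
m = 29800 lb = 13517 kg; v = 360 ft/s = 109.7 m/s.
KE = 8.137×10^7 J
8.137×10^7 J × (1 kcal / 4184 J) = 19449 kcal

19400 kcal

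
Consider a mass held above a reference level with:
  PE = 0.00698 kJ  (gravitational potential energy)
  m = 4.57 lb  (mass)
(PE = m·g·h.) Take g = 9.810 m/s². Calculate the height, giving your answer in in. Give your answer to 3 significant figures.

Rearranging: h = PE/(m·g).
PE = 0.00698 kJ = 6.980 J; m = 4.57 lb = 2.073 kg; g = 9.810 m/s².
h = 0.3432 m
0.3432 m × (1 in / 0.02540 m) = 13.51 in

13.5 in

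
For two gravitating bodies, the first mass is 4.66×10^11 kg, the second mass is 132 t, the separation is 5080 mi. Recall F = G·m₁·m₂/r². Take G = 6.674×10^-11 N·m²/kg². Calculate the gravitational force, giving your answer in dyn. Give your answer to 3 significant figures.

0.00614 dyn

From Newton's law of gravitation: F = Gm₁m₂/r².
m₁ = 4.66×10^11 kg; m₂ = 132 t = 1.320×10^5 kg; r = 5080 mi = 8.175×10^6 m; G = 6.674×10^-11 N·m²/kg².
F = 6.142×10^-8 N
6.142×10^-8 N × (1 dyn / 1.000×10^-5 N) = 0.006142 dyn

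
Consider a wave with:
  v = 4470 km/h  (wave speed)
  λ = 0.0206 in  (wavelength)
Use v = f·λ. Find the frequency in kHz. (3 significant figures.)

Solving v = f·λ for f: f = v/λ.
v = 4470 km/h = 1242 m/s; λ = 0.0206 in = 5.232×10^-4 m.
f = 2.373×10^6 Hz
2.373×10^6 Hz × (1 kHz / 1000 Hz) = 2373 kHz

2370 kHz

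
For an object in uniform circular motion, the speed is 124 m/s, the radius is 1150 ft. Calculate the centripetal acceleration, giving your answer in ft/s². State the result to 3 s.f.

144 ft/s²

a is given directly by: a = v²/r.
v = 124 m/s; r = 1150 ft = 350.5 m.
a = 43.87 m/s²
43.87 m/s² × (1 ft/s² / 0.3048 m/s²) = 143.9 ft/s²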